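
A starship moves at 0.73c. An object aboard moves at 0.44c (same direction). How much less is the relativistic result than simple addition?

Classical: u' + v = 0.44 + 0.73 = 1.17c
Relativistic: u = (0.44 + 0.73)/(1 + 0.3212) = 1.17/1.3212 = 0.8856c
Difference: 1.17 - 0.8856 = 0.2844c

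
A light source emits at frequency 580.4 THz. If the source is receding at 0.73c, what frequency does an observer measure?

β = v/c = 0.73
(1-β)/(1+β) = 0.27/1.73 = 0.1561
Doppler factor = √(0.1561) = 0.3951
f_obs = 580.4 × 0.3951 = 229.3 THz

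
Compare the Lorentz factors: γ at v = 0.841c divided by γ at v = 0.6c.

γ₁ = 1/√(1 - 0.841²) = 1.8483
γ₂ = 1/√(1 - 0.6²) = 1.2500
γ₁/γ₂ = 1.8483/1.2500 = 1.479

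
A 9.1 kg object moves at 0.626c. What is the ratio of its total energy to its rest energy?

E = γmc², E₀ = mc²
E/E₀ = γ = 1/√(1 - 0.626²) = 1.282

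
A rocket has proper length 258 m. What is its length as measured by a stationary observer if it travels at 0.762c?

Proper length L₀ = 258 m
γ = 1/√(1 - 0.762²) = 1.544
L = L₀/γ = 258/1.544 = 167.1 m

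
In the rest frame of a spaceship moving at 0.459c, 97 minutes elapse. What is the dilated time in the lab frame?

Proper time Δt₀ = 97 minutes
γ = 1/√(1 - 0.459²) = 1.126
Δt = γΔt₀ = 1.126 × 97 = 109.2 minutes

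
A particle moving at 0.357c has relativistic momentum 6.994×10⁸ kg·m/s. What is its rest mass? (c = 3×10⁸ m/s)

γ = 1/√(1 - 0.357²) = 1.0705
v = 0.357 × 3×10⁸ = 1.071×10⁸ m/s
m = p/(γv) = 6.994×10⁸/(1.0705 × 1.071×10⁸) = 6.100 kg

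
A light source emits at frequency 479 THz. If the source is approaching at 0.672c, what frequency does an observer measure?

β = v/c = 0.672
(1+β)/(1-β) = 1.672/0.328 = 5.0976
Doppler factor = √(5.0976) = 2.2578
f_obs = 479 × 2.2578 = 1081 THz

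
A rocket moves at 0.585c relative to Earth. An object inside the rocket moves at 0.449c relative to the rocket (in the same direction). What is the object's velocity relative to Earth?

u = (u' + v)/(1 + u'v/c²)
Numerator: 0.449 + 0.585 = 1.034
Denominator: 1 + 0.262665 = 1.262665
u = 1.034/1.262665 = 0.8189c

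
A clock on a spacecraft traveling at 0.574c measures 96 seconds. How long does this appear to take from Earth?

Proper time Δt₀ = 96 seconds
γ = 1/√(1 - 0.574²) = 1.221
Δt = γΔt₀ = 1.221 × 96 = 117.2 seconds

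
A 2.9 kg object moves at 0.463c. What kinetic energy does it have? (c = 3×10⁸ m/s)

γ = 1/√(1 - 0.463²) = 1.1282
γ - 1 = 0.1282
KE = (γ-1)mc² = 0.1282 × 2.9 × (3×10⁸)² = 3.346×10¹⁶ J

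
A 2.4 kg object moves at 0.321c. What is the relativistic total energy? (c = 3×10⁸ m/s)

γ = 1/√(1 - 0.321²) = 1.056
mc² = 2.4 × (3×10⁸)² = 2.160×10¹⁷ J
E = γmc² = 1.056 × 2.160×10¹⁷ = 2.281×10¹⁷ J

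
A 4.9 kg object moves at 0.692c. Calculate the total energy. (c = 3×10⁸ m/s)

γ = 1/√(1 - 0.692²) = 1.3852
mc² = 4.9 × (3×10⁸)² = 4.410×10¹⁷ J
E = γmc² = 1.3852 × 4.410×10¹⁷ = 6.109×10¹⁷ J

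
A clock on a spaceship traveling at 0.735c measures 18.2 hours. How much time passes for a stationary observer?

Proper time Δt₀ = 18.2 hours
γ = 1/√(1 - 0.735²) = 1.4748
Δt = γΔt₀ = 1.4748 × 18.2 = 26.84 hours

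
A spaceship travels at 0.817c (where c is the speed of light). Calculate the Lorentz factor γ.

v/c = 0.817, so (v/c)² = 0.667489
1 - (v/c)² = 0.332511
γ = 1/√(0.332511) = 1.734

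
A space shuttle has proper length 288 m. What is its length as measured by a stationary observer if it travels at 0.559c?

Proper length L₀ = 288 m
γ = 1/√(1 - 0.559²) = 1.206
L = L₀/γ = 288/1.206 = 238.8 m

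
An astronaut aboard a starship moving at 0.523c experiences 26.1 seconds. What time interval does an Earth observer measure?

Proper time Δt₀ = 26.1 seconds
γ = 1/√(1 - 0.523²) = 1.173
Δt = γΔt₀ = 1.173 × 26.1 = 30.62 seconds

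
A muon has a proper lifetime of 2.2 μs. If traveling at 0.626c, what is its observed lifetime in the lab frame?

Proper lifetime τ₀ = 2.2 μs
γ = 1/√(1 - 0.626²) = 1.2823
τ = γτ₀ = 1.2823 × 2.2 μs = 2.821 μs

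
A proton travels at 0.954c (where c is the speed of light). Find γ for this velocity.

v/c = 0.954, so (v/c)² = 0.910116
1 - (v/c)² = 0.089884
γ = 1/√(0.089884) = 3.335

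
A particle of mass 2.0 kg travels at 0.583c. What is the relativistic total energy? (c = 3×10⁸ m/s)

γ = 1/√(1 - 0.583²) = 1.2308
mc² = 2.0 × (3×10⁸)² = 1.800×10¹⁷ J
E = γmc² = 1.2308 × 1.800×10¹⁷ = 2.215×10¹⁷ J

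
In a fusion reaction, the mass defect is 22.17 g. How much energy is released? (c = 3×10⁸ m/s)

Convert mass defect: Δm = 22.17 g = 0.02217 kg
E = Δm·c² = 0.02217 × (3×10⁸)²
= 0.02217 × 9×10¹⁶ = 1.995×10¹⁵ J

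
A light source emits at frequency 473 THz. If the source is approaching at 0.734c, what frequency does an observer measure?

β = v/c = 0.734
(1+β)/(1-β) = 1.734/0.266 = 6.519
Doppler factor = √(6.519) = 2.553
f_obs = 473 × 2.553 = 1208 THz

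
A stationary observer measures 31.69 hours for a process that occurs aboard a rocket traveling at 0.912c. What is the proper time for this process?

Dilated time Δt = 31.69 hours
γ = 1/√(1 - 0.912²) = 2.438
Δt₀ = Δt/γ = 31.69/2.438 = 13.00 hours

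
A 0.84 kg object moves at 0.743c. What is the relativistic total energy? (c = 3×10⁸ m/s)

γ = 1/√(1 - 0.743²) = 1.4941
mc² = 0.84 × (3×10⁸)² = 7.560×10¹⁶ J
E = γmc² = 1.4941 × 7.560×10¹⁶ = 1.130×10¹⁷ J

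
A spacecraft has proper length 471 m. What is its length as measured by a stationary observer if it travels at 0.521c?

Proper length L₀ = 471 m
γ = 1/√(1 - 0.521²) = 1.1716
L = L₀/γ = 471/1.1716 = 402.0 m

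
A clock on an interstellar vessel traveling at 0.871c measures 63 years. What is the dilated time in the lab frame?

Proper time Δt₀ = 63 years
γ = 1/√(1 - 0.871²) = 2.035
Δt = γΔt₀ = 2.035 × 63 = 128.2 years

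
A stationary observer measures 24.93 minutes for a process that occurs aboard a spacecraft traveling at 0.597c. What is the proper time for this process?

Dilated time Δt = 24.93 minutes
γ = 1/√(1 - 0.597²) = 1.2465
Δt₀ = Δt/γ = 24.93/1.2465 = 20.00 minutes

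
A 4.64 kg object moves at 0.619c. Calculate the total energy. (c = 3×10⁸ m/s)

γ = 1/√(1 - 0.619²) = 1.2733
mc² = 4.64 × (3×10⁸)² = 4.176×10¹⁷ J
E = γmc² = 1.2733 × 4.176×10¹⁷ = 5.317×10¹⁷ J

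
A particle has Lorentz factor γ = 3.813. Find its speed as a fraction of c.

From γ = 1/√(1 - v²/c²):
1/γ² = 1/3.813² = 0.06878
v²/c² = 1 - 0.06878 = 0.9312
v/c = √(0.9312) = 0.9650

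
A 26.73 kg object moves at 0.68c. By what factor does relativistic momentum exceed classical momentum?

p_rel = γmv, p_class = mv
Ratio = γ = 1/√(1 - 0.68²) = 1.364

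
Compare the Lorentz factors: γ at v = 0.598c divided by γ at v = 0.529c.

γ₁ = 1/√(1 - 0.598²) = 1.248
γ₂ = 1/√(1 - 0.529²) = 1.178
γ₁/γ₂ = 1.248/1.178 = 1.059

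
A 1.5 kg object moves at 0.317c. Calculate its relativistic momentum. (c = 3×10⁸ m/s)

γ = 1/√(1 - 0.317²) = 1.054
v = 0.317 × 3×10⁸ = 9.510×10⁷ m/s
p = γmv = 1.054 × 1.5 × 9.510×10⁷ = 1.504×10⁸ kg·m/s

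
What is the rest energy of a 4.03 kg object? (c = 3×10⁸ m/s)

c² = (3×10⁸)² = 9.000×10¹⁶ m²/s²
E₀ = mc² = 4.03 × 9.000×10¹⁶ = 3.627×10¹⁷ J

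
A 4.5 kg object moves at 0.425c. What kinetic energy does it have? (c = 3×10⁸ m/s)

γ = 1/√(1 - 0.425²) = 1.10474
γ - 1 = 0.10474
KE = (γ-1)mc² = 0.10474 × 4.5 × (3×10⁸)² = 4.242×10¹⁶ J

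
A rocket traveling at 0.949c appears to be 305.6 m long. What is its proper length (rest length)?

Contracted length L = 305.6 m
γ = 1/√(1 - 0.949²) = 3.1718
L₀ = γL = 3.1718 × 305.6 = 969.3 m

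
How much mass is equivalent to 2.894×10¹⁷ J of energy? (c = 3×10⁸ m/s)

From E = mc², we get m = E/c²
c² = (3×10⁸)² = 9×10¹⁶ m²/s²
m = 2.894×10¹⁷ / 9×10¹⁶ = 3.216 kg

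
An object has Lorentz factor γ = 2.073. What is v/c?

From γ = 1/√(1 - v²/c²):
1/γ² = 1/2.073² = 0.2327
v²/c² = 1 - 0.2327 = 0.7673
v/c = √(0.7673) = 0.8760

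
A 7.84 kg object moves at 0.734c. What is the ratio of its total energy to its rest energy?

E = γmc², E₀ = mc²
E/E₀ = γ = 1/√(1 - 0.734²) = 1.472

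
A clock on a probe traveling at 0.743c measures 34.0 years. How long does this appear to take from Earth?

Proper time Δt₀ = 34.0 years
γ = 1/√(1 - 0.743²) = 1.494
Δt = γΔt₀ = 1.494 × 34.0 = 50.80 years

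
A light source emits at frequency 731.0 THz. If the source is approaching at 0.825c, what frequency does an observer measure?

β = v/c = 0.825
(1+β)/(1-β) = 1.825/0.175 = 10.4286
Doppler factor = √(10.4286) = 3.2293
f_obs = 731.0 × 3.2293 = 2361 THz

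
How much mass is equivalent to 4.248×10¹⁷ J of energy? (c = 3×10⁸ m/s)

From E = mc², we get m = E/c²
c² = (3×10⁸)² = 9×10¹⁶ m²/s²
m = 4.248×10¹⁷ / 9×10¹⁶ = 4.720 kg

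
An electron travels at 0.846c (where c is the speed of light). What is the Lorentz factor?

v/c = 0.846, so (v/c)² = 0.715716
1 - (v/c)² = 0.284284
γ = 1/√(0.284284) = 1.876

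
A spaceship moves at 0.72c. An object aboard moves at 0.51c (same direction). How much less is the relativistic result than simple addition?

Classical: u' + v = 0.51 + 0.72 = 1.23c
Relativistic: u = (0.51 + 0.72)/(1 + 0.3672) = 1.23/1.3672 = 0.8996c
Difference: 1.23 - 0.8996 = 0.3304c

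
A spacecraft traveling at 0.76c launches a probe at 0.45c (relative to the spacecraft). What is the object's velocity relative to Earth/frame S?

u = (u' + v)/(1 + u'v/c²)
Numerator: 0.45 + 0.76 = 1.21
Denominator: 1 + 0.342 = 1.342
u = 1.21/1.342 = 0.9016c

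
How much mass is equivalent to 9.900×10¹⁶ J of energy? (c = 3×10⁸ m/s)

From E = mc², we get m = E/c²
c² = (3×10⁸)² = 9×10¹⁶ m²/s²
m = 9.900×10¹⁶ / 9×10¹⁶ = 1.100 kg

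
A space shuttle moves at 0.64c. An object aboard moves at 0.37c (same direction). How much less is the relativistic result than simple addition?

Classical: u' + v = 0.37 + 0.64 = 1.01c
Relativistic: u = (0.37 + 0.64)/(1 + 0.2368) = 1.01/1.2368 = 0.8166c
Difference: 1.01 - 0.8166 = 0.1934c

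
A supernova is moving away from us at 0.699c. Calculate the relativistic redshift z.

β = 0.699
(1+β)/(1-β) = 1.699/0.301 = 5.645
√(5.645) = 2.376
z = 2.376 - 1 = 1.376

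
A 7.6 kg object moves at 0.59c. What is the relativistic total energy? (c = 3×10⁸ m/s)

γ = 1/√(1 - 0.59²) = 1.23854
mc² = 7.6 × (3×10⁸)² = 6.840×10¹⁷ J
E = γmc² = 1.23854 × 6.840×10¹⁷ = 8.472×10¹⁷ J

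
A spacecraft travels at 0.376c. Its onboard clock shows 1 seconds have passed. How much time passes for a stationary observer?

Proper time Δt₀ = 1 seconds
γ = 1/√(1 - 0.376²) = 1.079
Δt = γΔt₀ = 1.079 × 1 = 1.079 seconds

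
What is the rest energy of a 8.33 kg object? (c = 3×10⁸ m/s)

c² = (3×10⁸)² = 9.000×10¹⁶ m²/s²
E₀ = mc² = 8.33 × 9.000×10¹⁶ = 7.497×10¹⁷ J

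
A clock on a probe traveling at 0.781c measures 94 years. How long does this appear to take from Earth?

Proper time Δt₀ = 94 years
γ = 1/√(1 - 0.781²) = 1.601
Δt = γΔt₀ = 1.601 × 94 = 150.5 years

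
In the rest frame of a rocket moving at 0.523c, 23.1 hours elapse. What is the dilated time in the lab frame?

Proper time Δt₀ = 23.1 hours
γ = 1/√(1 - 0.523²) = 1.173
Δt = γΔt₀ = 1.173 × 23.1 = 27.10 hours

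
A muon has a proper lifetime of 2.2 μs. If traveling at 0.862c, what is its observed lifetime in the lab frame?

Proper lifetime τ₀ = 2.2 μs
γ = 1/√(1 - 0.862²) = 1.9727
τ = γτ₀ = 1.9727 × 2.2 μs = 4.340 μs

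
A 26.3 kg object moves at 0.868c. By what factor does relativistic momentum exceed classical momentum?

p_rel = γmv, p_class = mv
Ratio = γ = 1/√(1 - 0.868²) = 2.014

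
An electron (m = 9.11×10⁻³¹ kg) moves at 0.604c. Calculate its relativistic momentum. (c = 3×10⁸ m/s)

γ = 1/√(1 - 0.604²) = 1.2547
v = 0.604 × 3×10⁸ = 1.812×10⁸ m/s
p = γmv = 1.2547 × 9.11×10⁻³¹ × 1.812×10⁸ = 2.071×10⁻²² kg·m/s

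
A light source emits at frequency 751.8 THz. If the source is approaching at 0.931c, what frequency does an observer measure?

β = v/c = 0.931
(1+β)/(1-β) = 1.931/0.069 = 27.986
Doppler factor = √(27.986) = 5.290
f_obs = 751.8 × 5.290 = 3977 THz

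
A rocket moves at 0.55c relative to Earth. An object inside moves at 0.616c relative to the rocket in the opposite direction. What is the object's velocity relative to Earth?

Object's velocity in rocket frame is u' = -0.616c
u = (u' + v)/(1 + u'v/c²) = (v - 0.616)/(1 - 0.616·v/c²)
Numerator: 0.55 - 0.616 = -0.066
Denominator: 1 - 0.3388 = 0.6612
u = -0.066/0.6612 = -0.09982c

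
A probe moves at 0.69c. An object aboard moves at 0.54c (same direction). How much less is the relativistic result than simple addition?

Classical: u' + v = 0.54 + 0.69 = 1.23c
Relativistic: u = (0.54 + 0.69)/(1 + 0.3726) = 1.23/1.3726 = 0.8961c
Difference: 1.23 - 0.8961 = 0.3339c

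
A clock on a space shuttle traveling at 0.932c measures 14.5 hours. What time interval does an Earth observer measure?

Proper time Δt₀ = 14.5 hours
γ = 1/√(1 - 0.932²) = 2.7589
Δt = γΔt₀ = 2.7589 × 14.5 = 40.00 hours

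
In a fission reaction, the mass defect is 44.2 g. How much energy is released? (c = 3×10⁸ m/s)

Convert mass defect: Δm = 44.2 g = 0.0442 kg
E = Δm·c² = 0.0442 × (3×10⁸)²
= 0.0442 × 9×10¹⁶ = 3.978×10¹⁵ J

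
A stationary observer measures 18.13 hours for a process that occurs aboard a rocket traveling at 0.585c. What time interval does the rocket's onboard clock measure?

Dilated time Δt = 18.13 hours
γ = 1/√(1 - 0.585²) = 1.233
Δt₀ = Δt/γ = 18.13/1.233 = 14.70 hours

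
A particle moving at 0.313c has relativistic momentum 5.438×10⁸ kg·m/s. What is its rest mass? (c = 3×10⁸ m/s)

γ = 1/√(1 - 0.313²) = 1.053
v = 0.313 × 3×10⁸ = 9.390×10⁷ m/s
m = p/(γv) = 5.438×10⁸/(1.053 × 9.390×10⁷) = 5.500 kg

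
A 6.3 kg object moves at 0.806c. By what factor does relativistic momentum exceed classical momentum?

p_rel = γmv, p_class = mv
Ratio = γ = 1/√(1 - 0.806²) = 1.689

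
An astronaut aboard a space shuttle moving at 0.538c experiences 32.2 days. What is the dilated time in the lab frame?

Proper time Δt₀ = 32.2 days
γ = 1/√(1 - 0.538²) = 1.1863
Δt = γΔt₀ = 1.1863 × 32.2 = 38.20 days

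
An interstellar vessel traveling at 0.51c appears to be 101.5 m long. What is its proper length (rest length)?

Contracted length L = 101.5 m
γ = 1/√(1 - 0.51²) = 1.163
L₀ = γL = 1.163 × 101.5 = 118.0 m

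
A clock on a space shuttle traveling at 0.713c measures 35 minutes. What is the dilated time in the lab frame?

Proper time Δt₀ = 35 minutes
γ = 1/√(1 - 0.713²) = 1.4262
Δt = γΔt₀ = 1.4262 × 35 = 49.92 minutes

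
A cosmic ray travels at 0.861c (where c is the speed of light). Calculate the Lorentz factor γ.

v/c = 0.861, so (v/c)² = 0.741321
1 - (v/c)² = 0.258679
γ = 1/√(0.258679) = 1.966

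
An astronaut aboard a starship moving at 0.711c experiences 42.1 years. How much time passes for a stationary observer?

Proper time Δt₀ = 42.1 years
γ = 1/√(1 - 0.711²) = 1.422
Δt = γΔt₀ = 1.422 × 42.1 = 59.87 years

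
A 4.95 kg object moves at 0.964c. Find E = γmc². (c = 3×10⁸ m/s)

γ = 1/√(1 - 0.964²) = 3.7608
mc² = 4.95 × (3×10⁸)² = 4.455×10¹⁷ J
E = γmc² = 3.7608 × 4.455×10¹⁷ = 1.675×10¹⁸ J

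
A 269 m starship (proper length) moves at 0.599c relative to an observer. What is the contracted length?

Proper length L₀ = 269 m
γ = 1/√(1 - 0.599²) = 1.249
L = L₀/γ = 269/1.249 = 215.4 m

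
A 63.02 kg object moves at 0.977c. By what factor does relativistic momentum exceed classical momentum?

p_rel = γmv, p_class = mv
Ratio = γ = 1/√(1 - 0.977²) = 4.690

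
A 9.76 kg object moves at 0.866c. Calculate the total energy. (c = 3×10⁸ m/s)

γ = 1/√(1 - 0.866²) = 2.000
mc² = 9.76 × (3×10⁸)² = 8.784×10¹⁷ J
E = γmc² = 2.000 × 8.784×10¹⁷ = 1.757×10¹⁸ J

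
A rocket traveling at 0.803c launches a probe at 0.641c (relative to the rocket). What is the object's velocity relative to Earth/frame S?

u = (u' + v)/(1 + u'v/c²)
Numerator: 0.641 + 0.803 = 1.444
Denominator: 1 + 0.514723 = 1.514723
u = 1.444/1.514723 = 0.9533c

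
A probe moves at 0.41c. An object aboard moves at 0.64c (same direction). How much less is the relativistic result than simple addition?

Classical: u' + v = 0.64 + 0.41 = 1.05c
Relativistic: u = (0.64 + 0.41)/(1 + 0.2624) = 1.05/1.2624 = 0.8317c
Difference: 1.05 - 0.8317 = 0.2183c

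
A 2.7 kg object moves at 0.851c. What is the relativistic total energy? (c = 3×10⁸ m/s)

γ = 1/√(1 - 0.851²) = 1.904
mc² = 2.7 × (3×10⁸)² = 2.430×10¹⁷ J
E = γmc² = 1.904 × 2.430×10¹⁷ = 4.627×10¹⁷ J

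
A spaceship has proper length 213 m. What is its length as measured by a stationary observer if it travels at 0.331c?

Proper length L₀ = 213 m
γ = 1/√(1 - 0.331²) = 1.0597
L = L₀/γ = 213/1.0597 = 201.0 m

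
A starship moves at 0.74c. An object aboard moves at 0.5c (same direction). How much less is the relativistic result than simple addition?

Classical: u' + v = 0.5 + 0.74 = 1.24c
Relativistic: u = (0.5 + 0.74)/(1 + 0.37) = 1.24/1.37 = 0.9051c
Difference: 1.24 - 0.9051 = 0.3349c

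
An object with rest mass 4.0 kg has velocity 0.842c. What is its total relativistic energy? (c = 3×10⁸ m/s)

γ = 1/√(1 - 0.842²) = 1.8536
mc² = 4.0 × (3×10⁸)² = 3.600×10¹⁷ J
E = γmc² = 1.8536 × 3.600×10¹⁷ = 6.673×10¹⁷ J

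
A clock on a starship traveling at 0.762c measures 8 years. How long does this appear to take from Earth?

Proper time Δt₀ = 8 years
γ = 1/√(1 - 0.762²) = 1.544
Δt = γΔt₀ = 1.544 × 8 = 12.35 years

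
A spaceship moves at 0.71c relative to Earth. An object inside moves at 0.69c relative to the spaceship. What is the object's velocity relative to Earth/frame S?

u = (u' + v)/(1 + u'v/c²)
Numerator: 0.69 + 0.71 = 1.4
Denominator: 1 + 0.4899 = 1.4899
u = 1.4/1.4899 = 0.9397c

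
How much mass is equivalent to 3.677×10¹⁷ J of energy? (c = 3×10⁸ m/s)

From E = mc², we get m = E/c²
c² = (3×10⁸)² = 9×10¹⁶ m²/s²
m = 3.677×10¹⁷ / 9×10¹⁶ = 4.086 kg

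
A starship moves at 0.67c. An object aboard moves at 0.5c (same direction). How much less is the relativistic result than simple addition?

Classical: u' + v = 0.5 + 0.67 = 1.17c
Relativistic: u = (0.5 + 0.67)/(1 + 0.335) = 1.17/1.335 = 0.8764c
Difference: 1.17 - 0.8764 = 0.2936c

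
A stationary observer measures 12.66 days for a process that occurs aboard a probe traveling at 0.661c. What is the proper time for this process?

Dilated time Δt = 12.66 days
γ = 1/√(1 - 0.661²) = 1.3326
Δt₀ = Δt/γ = 12.66/1.3326 = 9.500 days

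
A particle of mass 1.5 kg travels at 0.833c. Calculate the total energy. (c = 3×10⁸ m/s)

γ = 1/√(1 - 0.833²) = 1.8074
mc² = 1.5 × (3×10⁸)² = 1.350×10¹⁷ J
E = γmc² = 1.8074 × 1.350×10¹⁷ = 2.440×10¹⁷ J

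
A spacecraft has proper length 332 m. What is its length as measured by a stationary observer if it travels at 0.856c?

Proper length L₀ = 332 m
γ = 1/√(1 - 0.856²) = 1.9343
L = L₀/γ = 332/1.9343 = 171.6 m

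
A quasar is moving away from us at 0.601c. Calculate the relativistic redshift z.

β = 0.601
(1+β)/(1-β) = 1.601/0.399 = 4.013
√(4.013) = 2.003
z = 2.003 - 1 = 1.003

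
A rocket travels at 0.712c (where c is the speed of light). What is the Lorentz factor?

v/c = 0.712, so (v/c)² = 0.506944
1 - (v/c)² = 0.493056
γ = 1/√(0.493056) = 1.424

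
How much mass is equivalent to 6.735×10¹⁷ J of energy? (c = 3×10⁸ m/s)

From E = mc², we get m = E/c²
c² = (3×10⁸)² = 9×10¹⁶ m²/s²
m = 6.735×10¹⁷ / 9×10¹⁶ = 7.483 kg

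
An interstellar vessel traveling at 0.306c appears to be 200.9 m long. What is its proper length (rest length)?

Contracted length L = 200.9 m
γ = 1/√(1 - 0.306²) = 1.0504
L₀ = γL = 1.0504 × 200.9 = 211.0 m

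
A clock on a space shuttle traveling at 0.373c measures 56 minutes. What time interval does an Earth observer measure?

Proper time Δt₀ = 56 minutes
γ = 1/√(1 - 0.373²) = 1.0778
Δt = γΔt₀ = 1.0778 × 56 = 60.36 minutes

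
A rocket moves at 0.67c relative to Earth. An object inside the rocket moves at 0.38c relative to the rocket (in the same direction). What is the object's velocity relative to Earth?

u = (u' + v)/(1 + u'v/c²)
Numerator: 0.38 + 0.67 = 1.05
Denominator: 1 + 0.2546 = 1.2546
u = 1.05/1.2546 = 0.8369c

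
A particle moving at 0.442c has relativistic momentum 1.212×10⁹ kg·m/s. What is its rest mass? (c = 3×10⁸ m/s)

γ = 1/√(1 - 0.442²) = 1.1148
v = 0.442 × 3×10⁸ = 1.326×10⁸ m/s
m = p/(γv) = 1.212×10⁹/(1.1148 × 1.326×10⁸) = 8.199 kg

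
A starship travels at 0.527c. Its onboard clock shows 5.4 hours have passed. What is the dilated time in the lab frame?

Proper time Δt₀ = 5.4 hours
γ = 1/√(1 - 0.527²) = 1.1767
Δt = γΔt₀ = 1.1767 × 5.4 = 6.354 hours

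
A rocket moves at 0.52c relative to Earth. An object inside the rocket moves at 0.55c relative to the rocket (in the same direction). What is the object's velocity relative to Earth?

u = (u' + v)/(1 + u'v/c²)
Numerator: 0.55 + 0.52 = 1.07
Denominator: 1 + 0.286 = 1.286
u = 1.07/1.286 = 0.8320c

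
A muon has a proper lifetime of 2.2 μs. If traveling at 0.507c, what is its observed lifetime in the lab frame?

Proper lifetime τ₀ = 2.2 μs
γ = 1/√(1 - 0.507²) = 1.160
τ = γτ₀ = 1.160 × 2.2 μs = 2.552 μs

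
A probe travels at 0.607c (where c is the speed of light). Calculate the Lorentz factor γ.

v/c = 0.607, so (v/c)² = 0.368449
1 - (v/c)² = 0.631551
γ = 1/√(0.631551) = 1.258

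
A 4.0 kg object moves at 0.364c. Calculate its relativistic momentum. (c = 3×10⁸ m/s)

γ = 1/√(1 - 0.364²) = 1.0737
v = 0.364 × 3×10⁸ = 1.092×10⁸ m/s
p = γmv = 1.0737 × 4.0 × 1.092×10⁸ = 4.690×10⁸ kg·m/s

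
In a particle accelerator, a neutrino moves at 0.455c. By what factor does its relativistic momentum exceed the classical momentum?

p_rel = γmv, p_class = mv
Ratio = γ = 1/√(1 - 0.455²)
= 1/√(0.792975) = 1.123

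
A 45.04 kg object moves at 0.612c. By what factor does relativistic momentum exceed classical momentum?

p_rel = γmv, p_class = mv
Ratio = γ = 1/√(1 - 0.612²) = 1.264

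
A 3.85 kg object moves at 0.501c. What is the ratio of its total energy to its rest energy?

E = γmc², E₀ = mc²
E/E₀ = γ = 1/√(1 - 0.501²) = 1.155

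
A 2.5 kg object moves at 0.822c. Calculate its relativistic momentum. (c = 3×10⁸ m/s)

γ = 1/√(1 - 0.822²) = 1.756
v = 0.822 × 3×10⁸ = 2.466×10⁸ m/s
p = γmv = 1.756 × 2.5 × 2.466×10⁸ = 1.083×10⁹ kg·m/s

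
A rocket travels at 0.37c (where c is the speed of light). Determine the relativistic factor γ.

v/c = 0.37, so (v/c)² = 0.1369
1 - (v/c)² = 0.8631
γ = 1/√(0.8631) = 1.076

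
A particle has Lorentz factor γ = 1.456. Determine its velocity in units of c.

From γ = 1/√(1 - v²/c²):
1/γ² = 1/1.456² = 0.4717
v²/c² = 1 - 0.4717 = 0.5283
v/c = √(0.5283) = 0.7268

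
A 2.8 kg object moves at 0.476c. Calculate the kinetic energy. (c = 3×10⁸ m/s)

γ = 1/√(1 - 0.476²) = 1.13708
γ - 1 = 0.13708
KE = (γ-1)mc² = 0.13708 × 2.8 × (3×10⁸)² = 3.454×10¹⁶ J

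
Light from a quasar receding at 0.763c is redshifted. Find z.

β = 0.763
(1+β)/(1-β) = 1.763/0.237 = 7.439
√(7.439) = 2.727
z = 2.727 - 1 = 1.727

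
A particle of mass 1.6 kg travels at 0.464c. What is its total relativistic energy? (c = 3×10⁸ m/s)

γ = 1/√(1 - 0.464²) = 1.129
mc² = 1.6 × (3×10⁸)² = 1.440×10¹⁷ J
E = γmc² = 1.129 × 1.440×10¹⁷ = 1.626×10¹⁷ J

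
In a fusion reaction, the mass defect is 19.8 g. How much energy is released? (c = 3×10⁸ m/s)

Convert mass defect: Δm = 19.8 g = 0.0198 kg
E = Δm·c² = 0.0198 × (3×10⁸)²
= 0.0198 × 9×10¹⁶ = 1.782×10¹⁵ J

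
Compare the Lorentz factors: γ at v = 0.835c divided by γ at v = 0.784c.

γ₁ = 1/√(1 - 0.835²) = 1.817
γ₂ = 1/√(1 - 0.784²) = 1.611
γ₁/γ₂ = 1.817/1.611 = 1.128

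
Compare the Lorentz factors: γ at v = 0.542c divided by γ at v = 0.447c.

γ₁ = 1/√(1 - 0.542²) = 1.190
γ₂ = 1/√(1 - 0.447²) = 1.118
γ₁/γ₂ = 1.190/1.118 = 1.064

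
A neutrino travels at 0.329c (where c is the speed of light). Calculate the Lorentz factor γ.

v/c = 0.329, so (v/c)² = 0.108241
1 - (v/c)² = 0.891759
γ = 1/√(0.891759) = 1.059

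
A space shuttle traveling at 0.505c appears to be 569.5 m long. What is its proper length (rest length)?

Contracted length L = 569.5 m
γ = 1/√(1 - 0.505²) = 1.1586
L₀ = γL = 1.1586 × 569.5 = 659.8 m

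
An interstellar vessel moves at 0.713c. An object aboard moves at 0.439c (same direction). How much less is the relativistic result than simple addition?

Classical: u' + v = 0.439 + 0.713 = 1.152c
Relativistic: u = (0.439 + 0.713)/(1 + 0.313007) = 1.152/1.313007 = 0.8774c
Difference: 1.152 - 0.8774 = 0.2746c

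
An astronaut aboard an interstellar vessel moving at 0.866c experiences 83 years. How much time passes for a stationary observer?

Proper time Δt₀ = 83 years
γ = 1/√(1 - 0.866²) = 2.000
Δt = γΔt₀ = 2.000 × 83 = 166.0 years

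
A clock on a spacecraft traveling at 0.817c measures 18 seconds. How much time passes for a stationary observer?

Proper time Δt₀ = 18 seconds
γ = 1/√(1 - 0.817²) = 1.7342
Δt = γΔt₀ = 1.7342 × 18 = 31.22 seconds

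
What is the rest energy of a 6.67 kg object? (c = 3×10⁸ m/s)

c² = (3×10⁸)² = 9.000×10¹⁶ m²/s²
E₀ = mc² = 6.67 × 9.000×10¹⁶ = 6.003×10¹⁷ J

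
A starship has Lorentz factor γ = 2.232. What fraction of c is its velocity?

From γ = 1/√(1 - v²/c²):
1/γ² = 1/2.232² = 0.2007
v²/c² = 1 - 0.2007 = 0.7993
v/c = √(0.7993) = 0.8940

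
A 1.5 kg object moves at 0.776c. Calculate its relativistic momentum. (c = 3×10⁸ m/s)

γ = 1/√(1 - 0.776²) = 1.58546
v = 0.776 × 3×10⁸ = 2.328×10⁸ m/s
p = γmv = 1.58546 × 1.5 × 2.328×10⁸ = 5.536×10⁸ kg·m/s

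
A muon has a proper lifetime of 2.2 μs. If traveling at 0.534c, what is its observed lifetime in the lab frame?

Proper lifetime τ₀ = 2.2 μs
γ = 1/√(1 - 0.534²) = 1.1828
τ = γτ₀ = 1.1828 × 2.2 μs = 2.602 μs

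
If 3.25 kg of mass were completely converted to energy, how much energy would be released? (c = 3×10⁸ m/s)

Using E = mc²:
c² = (3×10⁸)² = 9×10¹⁶ m²/s²
E = 3.25 × 9×10¹⁶ = 2.925×10¹⁷ J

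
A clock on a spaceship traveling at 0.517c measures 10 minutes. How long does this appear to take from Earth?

Proper time Δt₀ = 10 minutes
γ = 1/√(1 - 0.517²) = 1.168
Δt = γΔt₀ = 1.168 × 10 = 11.68 minutes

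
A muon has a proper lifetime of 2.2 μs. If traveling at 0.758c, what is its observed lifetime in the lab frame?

Proper lifetime τ₀ = 2.2 μs
γ = 1/√(1 - 0.758²) = 1.533
τ = γτ₀ = 1.533 × 2.2 μs = 3.373 μs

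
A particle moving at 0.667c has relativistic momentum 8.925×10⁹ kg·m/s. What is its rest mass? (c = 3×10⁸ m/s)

γ = 1/√(1 - 0.667²) = 1.3422
v = 0.667 × 3×10⁸ = 2.001×10⁸ m/s
m = p/(γv) = 8.925×10⁹/(1.3422 × 2.001×10⁸) = 33.23 kg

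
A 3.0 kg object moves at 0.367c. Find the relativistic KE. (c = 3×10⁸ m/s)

γ = 1/√(1 - 0.367²) = 1.07501
γ - 1 = 0.07501
KE = (γ-1)mc² = 0.07501 × 3.0 × (3×10⁸)² = 2.025×10¹⁶ J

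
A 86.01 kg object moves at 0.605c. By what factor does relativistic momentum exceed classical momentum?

p_rel = γmv, p_class = mv
Ratio = γ = 1/√(1 - 0.605²) = 1.256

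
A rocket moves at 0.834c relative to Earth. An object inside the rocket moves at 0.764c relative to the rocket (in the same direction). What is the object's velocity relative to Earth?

u = (u' + v)/(1 + u'v/c²)
Numerator: 0.764 + 0.834 = 1.598
Denominator: 1 + 0.637176 = 1.637176
u = 1.598/1.637176 = 0.9761c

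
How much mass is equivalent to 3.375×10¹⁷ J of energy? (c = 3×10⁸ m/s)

From E = mc², we get m = E/c²
c² = (3×10⁸)² = 9×10¹⁶ m²/s²
m = 3.375×10¹⁷ / 9×10¹⁶ = 3.750 kg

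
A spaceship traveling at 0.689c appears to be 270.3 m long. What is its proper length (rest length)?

Contracted length L = 270.3 m
γ = 1/√(1 - 0.689²) = 1.380
L₀ = γL = 1.380 × 270.3 = 373.0 m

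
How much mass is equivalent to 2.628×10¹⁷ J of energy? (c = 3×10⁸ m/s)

From E = mc², we get m = E/c²
c² = (3×10⁸)² = 9×10¹⁶ m²/s²
m = 2.628×10¹⁷ / 9×10¹⁶ = 2.920 kg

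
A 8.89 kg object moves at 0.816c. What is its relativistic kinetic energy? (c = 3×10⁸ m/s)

γ = 1/√(1 - 0.816²) = 1.7299
γ - 1 = 0.7299
KE = (γ-1)mc² = 0.7299 × 8.89 × (3×10⁸)² = 5.840×10¹⁷ J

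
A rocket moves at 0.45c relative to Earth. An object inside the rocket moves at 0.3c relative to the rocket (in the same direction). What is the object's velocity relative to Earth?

u = (u' + v)/(1 + u'v/c²)
Numerator: 0.3 + 0.45 = 0.75
Denominator: 1 + 0.135 = 1.135
u = 0.75/1.135 = 0.6608c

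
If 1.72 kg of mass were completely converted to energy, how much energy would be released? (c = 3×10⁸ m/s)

Using E = mc²:
c² = (3×10⁸)² = 9×10¹⁶ m²/s²
E = 1.72 × 9×10¹⁶ = 1.548×10¹⁷ J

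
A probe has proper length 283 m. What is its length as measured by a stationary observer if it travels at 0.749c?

Proper length L₀ = 283 m
γ = 1/√(1 - 0.749²) = 1.509
L = L₀/γ = 283/1.509 = 187.5 m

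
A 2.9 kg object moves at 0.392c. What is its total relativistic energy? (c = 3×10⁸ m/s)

γ = 1/√(1 - 0.392²) = 1.087
mc² = 2.9 × (3×10⁸)² = 2.610×10¹⁷ J
E = γmc² = 1.087 × 2.610×10¹⁷ = 2.837×10¹⁷ J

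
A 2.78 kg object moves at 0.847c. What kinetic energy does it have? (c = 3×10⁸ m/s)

γ = 1/√(1 - 0.847²) = 1.8811
γ - 1 = 0.8811
KE = (γ-1)mc² = 0.8811 × 2.78 × (3×10⁸)² = 2.205×10¹⁷ J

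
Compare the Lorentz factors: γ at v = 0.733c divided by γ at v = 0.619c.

γ₁ = 1/√(1 - 0.733²) = 1.470
γ₂ = 1/√(1 - 0.619²) = 1.273
γ₁/γ₂ = 1.470/1.273 = 1.155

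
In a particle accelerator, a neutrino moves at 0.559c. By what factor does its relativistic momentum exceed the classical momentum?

p_rel = γmv, p_class = mv
Ratio = γ = 1/√(1 - 0.559²)
= 1/√(0.687519) = 1.206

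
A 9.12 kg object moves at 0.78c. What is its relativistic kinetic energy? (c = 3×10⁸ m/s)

γ = 1/√(1 - 0.78²) = 1.598
γ - 1 = 0.5980
KE = (γ-1)mc² = 0.5980 × 9.12 × (3×10⁸)² = 4.908×10¹⁷ J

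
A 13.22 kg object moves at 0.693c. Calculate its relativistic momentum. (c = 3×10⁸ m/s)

γ = 1/√(1 - 0.693²) = 1.387
v = 0.693 × 3×10⁸ = 2.079×10⁸ m/s
p = γmv = 1.387 × 13.22 × 2.079×10⁸ = 3.812×10⁹ kg·m/s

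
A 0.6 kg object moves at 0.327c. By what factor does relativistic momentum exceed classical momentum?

p_rel = γmv, p_class = mv
Ratio = γ = 1/√(1 - 0.327²) = 1.058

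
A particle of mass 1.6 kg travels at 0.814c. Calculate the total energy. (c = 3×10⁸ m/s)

γ = 1/√(1 - 0.814²) = 1.7216
mc² = 1.6 × (3×10⁸)² = 1.440×10¹⁷ J
E = γmc² = 1.7216 × 1.440×10¹⁷ = 2.479×10¹⁷ J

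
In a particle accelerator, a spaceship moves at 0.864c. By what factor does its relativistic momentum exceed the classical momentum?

p_rel = γmv, p_class = mv
Ratio = γ = 1/√(1 - 0.864²)
= 1/√(0.253504) = 1.986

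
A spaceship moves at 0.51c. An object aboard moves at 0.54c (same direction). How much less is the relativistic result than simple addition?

Classical: u' + v = 0.54 + 0.51 = 1.05c
Relativistic: u = (0.54 + 0.51)/(1 + 0.2754) = 1.05/1.2754 = 0.8233c
Difference: 1.05 - 0.8233 = 0.2267c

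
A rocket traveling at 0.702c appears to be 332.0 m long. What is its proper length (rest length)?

Contracted length L = 332.0 m
γ = 1/√(1 - 0.702²) = 1.4041
L₀ = γL = 1.4041 × 332.0 = 466.2 m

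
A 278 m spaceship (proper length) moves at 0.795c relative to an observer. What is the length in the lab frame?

Proper length L₀ = 278 m
γ = 1/√(1 - 0.795²) = 1.649
L = L₀/γ = 278/1.649 = 168.6 m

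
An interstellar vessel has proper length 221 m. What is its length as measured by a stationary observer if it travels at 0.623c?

Proper length L₀ = 221 m
γ = 1/√(1 - 0.623²) = 1.278
L = L₀/γ = 221/1.278 = 172.9 m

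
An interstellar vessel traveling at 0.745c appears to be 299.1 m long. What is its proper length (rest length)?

Contracted length L = 299.1 m
γ = 1/√(1 - 0.745²) = 1.499
L₀ = γL = 1.499 × 299.1 = 448.4 m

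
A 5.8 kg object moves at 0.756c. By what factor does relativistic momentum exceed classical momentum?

p_rel = γmv, p_class = mv
Ratio = γ = 1/√(1 - 0.756²) = 1.528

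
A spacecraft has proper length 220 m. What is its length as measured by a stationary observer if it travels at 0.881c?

Proper length L₀ = 220 m
γ = 1/√(1 - 0.881²) = 2.114
L = L₀/γ = 220/2.114 = 104.1 m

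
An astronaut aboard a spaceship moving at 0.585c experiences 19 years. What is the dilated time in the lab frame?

Proper time Δt₀ = 19 years
γ = 1/√(1 - 0.585²) = 1.233
Δt = γΔt₀ = 1.233 × 19 = 23.43 years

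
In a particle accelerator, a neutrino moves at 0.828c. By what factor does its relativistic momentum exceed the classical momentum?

p_rel = γmv, p_class = mv
Ratio = γ = 1/√(1 - 0.828²)
= 1/√(0.314416) = 1.783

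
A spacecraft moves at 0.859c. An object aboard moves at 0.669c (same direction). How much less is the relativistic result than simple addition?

Classical: u' + v = 0.669 + 0.859 = 1.528c
Relativistic: u = (0.669 + 0.859)/(1 + 0.574671) = 1.528/1.574671 = 0.9704c
Difference: 1.528 - 0.9704 = 0.5576c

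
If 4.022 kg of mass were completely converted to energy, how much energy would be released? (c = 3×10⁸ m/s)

Using E = mc²:
c² = (3×10⁸)² = 9×10¹⁶ m²/s²
E = 4.022 × 9×10¹⁶ = 3.620×10¹⁷ J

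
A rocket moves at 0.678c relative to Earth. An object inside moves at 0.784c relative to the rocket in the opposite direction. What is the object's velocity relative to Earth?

Object's velocity in rocket frame is u' = -0.784c
u = (u' + v)/(1 + u'v/c²) = (v - 0.784)/(1 - 0.784·v/c²)
Numerator: 0.678 - 0.784 = -0.106
Denominator: 1 - 0.531552 = 0.468448
u = -0.106/0.468448 = -0.2263c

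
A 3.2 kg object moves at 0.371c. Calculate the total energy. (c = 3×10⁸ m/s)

γ = 1/√(1 - 0.371²) = 1.0769
mc² = 3.2 × (3×10⁸)² = 2.880×10¹⁷ J
E = γmc² = 1.0769 × 2.880×10¹⁷ = 3.101×10¹⁷ J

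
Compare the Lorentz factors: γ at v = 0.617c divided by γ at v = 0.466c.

γ₁ = 1/√(1 - 0.617²) = 1.2707
γ₂ = 1/√(1 - 0.466²) = 1.1302
γ₁/γ₂ = 1.2707/1.1302 = 1.124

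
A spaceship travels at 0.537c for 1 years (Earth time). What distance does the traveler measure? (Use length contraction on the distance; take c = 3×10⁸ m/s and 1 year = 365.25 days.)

Earth distance: d = v × t = 0.537c × 1 yr = 5.0839×10¹⁵ m
γ = 1.1854
d' = d/γ = 5.0839×10¹⁵/1.1854 = 4.289×10¹⁵ m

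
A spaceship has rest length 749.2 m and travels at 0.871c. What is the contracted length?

Proper length L₀ = 749.2 m
γ = 1/√(1 - 0.871²) = 2.0355
L = L₀/γ = 749.2/2.0355 = 368.1 m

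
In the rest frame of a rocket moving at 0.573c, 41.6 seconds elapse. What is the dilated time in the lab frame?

Proper time Δt₀ = 41.6 seconds
γ = 1/√(1 - 0.573²) = 1.2202
Δt = γΔt₀ = 1.2202 × 41.6 = 50.76 seconds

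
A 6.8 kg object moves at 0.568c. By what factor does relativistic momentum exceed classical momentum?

p_rel = γmv, p_class = mv
Ratio = γ = 1/√(1 - 0.568²) = 1.215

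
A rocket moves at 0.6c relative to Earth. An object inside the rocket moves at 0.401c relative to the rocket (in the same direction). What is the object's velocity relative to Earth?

u = (u' + v)/(1 + u'v/c²)
Numerator: 0.401 + 0.6 = 1.001
Denominator: 1 + 0.2406 = 1.2406
u = 1.001/1.2406 = 0.8069c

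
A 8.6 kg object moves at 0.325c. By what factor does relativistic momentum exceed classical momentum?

p_rel = γmv, p_class = mv
Ratio = γ = 1/√(1 - 0.325²) = 1.057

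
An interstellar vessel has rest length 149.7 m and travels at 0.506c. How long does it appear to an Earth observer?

Proper length L₀ = 149.7 m
γ = 1/√(1 - 0.506²) = 1.1594
L = L₀/γ = 149.7/1.1594 = 129.1 m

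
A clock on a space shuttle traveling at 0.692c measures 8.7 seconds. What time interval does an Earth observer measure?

Proper time Δt₀ = 8.7 seconds
γ = 1/√(1 - 0.692²) = 1.385
Δt = γΔt₀ = 1.385 × 8.7 = 12.05 seconds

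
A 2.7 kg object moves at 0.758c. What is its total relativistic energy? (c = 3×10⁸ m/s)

γ = 1/√(1 - 0.758²) = 1.53314
mc² = 2.7 × (3×10⁸)² = 2.430×10¹⁷ J
E = γmc² = 1.53314 × 2.430×10¹⁷ = 3.726×10¹⁷ J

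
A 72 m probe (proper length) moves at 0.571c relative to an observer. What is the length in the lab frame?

Proper length L₀ = 72 m
γ = 1/√(1 - 0.571²) = 1.218
L = L₀/γ = 72/1.218 = 59.11 m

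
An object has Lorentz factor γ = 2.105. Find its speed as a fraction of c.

From γ = 1/√(1 - v²/c²):
1/γ² = 1/2.105² = 0.22568
v²/c² = 1 - 0.22568 = 0.77432
v/c = √(0.77432) = 0.8800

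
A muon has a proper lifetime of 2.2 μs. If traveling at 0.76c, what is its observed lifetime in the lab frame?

Proper lifetime τ₀ = 2.2 μs
γ = 1/√(1 - 0.76²) = 1.5386
τ = γτ₀ = 1.5386 × 2.2 μs = 3.385 μs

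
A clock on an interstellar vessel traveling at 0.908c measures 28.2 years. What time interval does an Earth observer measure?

Proper time Δt₀ = 28.2 years
γ = 1/√(1 - 0.908²) = 2.387
Δt = γΔt₀ = 2.387 × 28.2 = 67.31 years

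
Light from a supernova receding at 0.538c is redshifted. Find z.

β = 0.538
(1+β)/(1-β) = 1.538/0.462 = 3.329
√(3.329) = 1.8246
z = 1.8246 - 1 = 0.8246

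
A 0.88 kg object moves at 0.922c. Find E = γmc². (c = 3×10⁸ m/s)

γ = 1/√(1 - 0.922²) = 2.583
mc² = 0.88 × (3×10⁸)² = 7.920×10¹⁶ J
E = γmc² = 2.583 × 7.920×10¹⁶ = 2.046×10¹⁷ J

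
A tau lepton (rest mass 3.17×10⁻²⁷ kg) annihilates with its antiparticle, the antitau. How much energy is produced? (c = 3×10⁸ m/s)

Both particles have the same rest mass, so total mass = 2m
E = 2m·c² = 2 × 3.17×10⁻²⁷ × (3×10⁸)²
= 2 × 3.17×10⁻²⁷ × 9×10¹⁶
= 5.706×10⁻¹⁰ J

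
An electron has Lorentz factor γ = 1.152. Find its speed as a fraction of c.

From γ = 1/√(1 - v²/c²):
1/γ² = 1/1.152² = 0.7535
v²/c² = 1 - 0.7535 = 0.2465
v/c = √(0.2465) = 0.4965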